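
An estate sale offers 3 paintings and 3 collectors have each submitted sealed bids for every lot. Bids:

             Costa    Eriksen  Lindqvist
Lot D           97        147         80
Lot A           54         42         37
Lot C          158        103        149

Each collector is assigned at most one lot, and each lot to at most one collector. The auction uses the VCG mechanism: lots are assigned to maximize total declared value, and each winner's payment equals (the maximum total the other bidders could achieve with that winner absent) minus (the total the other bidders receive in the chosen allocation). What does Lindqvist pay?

Lindqvist pays $104.

Efficient allocation: Costa→Lot A ($54), Eriksen→Lot D ($147), Lindqvist→Lot C ($149); total welfare W = $350.
Lindqvist receives Lot C at value $149, so the others get W − 149 = $201.
Without Lindqvist: best allocation of the remaining 2 bidders over all 3 lots is Costa→Lot C ($158), Eriksen→Lot D ($147), total $305.
VCG payment = (others' best without Lindqvist) − (others' welfare with Lindqvist) = 305 − 201 = $104.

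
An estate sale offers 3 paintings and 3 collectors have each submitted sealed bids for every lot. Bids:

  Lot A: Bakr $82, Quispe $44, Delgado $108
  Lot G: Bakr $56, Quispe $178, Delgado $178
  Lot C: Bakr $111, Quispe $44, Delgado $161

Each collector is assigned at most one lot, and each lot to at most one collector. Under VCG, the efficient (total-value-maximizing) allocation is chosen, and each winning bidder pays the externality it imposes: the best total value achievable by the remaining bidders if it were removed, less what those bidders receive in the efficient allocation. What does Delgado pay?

Efficient allocation: Bakr→Lot A ($82), Quispe→Lot G ($178), Delgado→Lot C ($161); total welfare W = $421.
Delgado receives Lot C at value $161, so the others get W − 161 = $260.
Without Delgado: best allocation of the remaining 2 bidders over all 3 lots is Bakr→Lot C ($111), Quispe→Lot G ($178), total $289.
VCG payment = (others' best without Delgado) − (others' welfare with Delgado) = 289 − 260 = $29.

Delgado pays $29.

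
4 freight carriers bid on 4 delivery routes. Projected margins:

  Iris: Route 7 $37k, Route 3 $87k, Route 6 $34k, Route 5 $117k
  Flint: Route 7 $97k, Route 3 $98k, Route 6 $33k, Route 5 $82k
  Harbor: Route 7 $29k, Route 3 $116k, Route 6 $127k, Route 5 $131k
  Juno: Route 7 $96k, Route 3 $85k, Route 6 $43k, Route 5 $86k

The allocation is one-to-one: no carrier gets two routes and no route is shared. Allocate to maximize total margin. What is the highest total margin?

Optimal: Iris→Route 5 ($117k), Flint→Route 3 ($98k), Harbor→Route 6 ($127k), Juno→Route 7 ($96k) — total 117+98+127+96 = $438k.
Max-entry greedy (repeatedly take the single best remaining cell) gives $359k, worse by 79.

Maximum total: $438k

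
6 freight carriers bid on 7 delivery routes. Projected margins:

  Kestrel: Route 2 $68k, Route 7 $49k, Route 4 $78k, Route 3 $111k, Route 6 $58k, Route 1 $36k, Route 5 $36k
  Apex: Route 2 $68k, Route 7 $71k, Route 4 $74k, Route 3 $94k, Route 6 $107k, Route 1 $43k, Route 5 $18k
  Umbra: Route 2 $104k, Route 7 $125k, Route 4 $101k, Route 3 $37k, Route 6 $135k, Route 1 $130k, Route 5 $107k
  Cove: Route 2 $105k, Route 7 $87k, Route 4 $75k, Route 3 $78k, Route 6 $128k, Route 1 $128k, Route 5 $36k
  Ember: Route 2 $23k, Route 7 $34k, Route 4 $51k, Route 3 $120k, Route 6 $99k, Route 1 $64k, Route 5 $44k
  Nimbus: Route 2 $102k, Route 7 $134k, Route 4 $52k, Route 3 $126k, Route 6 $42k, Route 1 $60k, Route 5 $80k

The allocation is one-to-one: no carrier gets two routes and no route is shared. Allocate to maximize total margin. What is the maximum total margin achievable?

Maximum total: $674k

Optimal: Kestrel→Route 4 ($78k), Apex→Route 6 ($107k), Umbra→Route 1 ($130k), Cove→Route 2 ($105k), Ember→Route 3 ($120k), Nimbus→Route 7 ($134k) — total 78+107+130+105+120+134 = $674k.
Row-greedy (each carrier in turn takes its best remaining route) gives $638k, worse by 36.
Checked against all permutations: $674k is optimal.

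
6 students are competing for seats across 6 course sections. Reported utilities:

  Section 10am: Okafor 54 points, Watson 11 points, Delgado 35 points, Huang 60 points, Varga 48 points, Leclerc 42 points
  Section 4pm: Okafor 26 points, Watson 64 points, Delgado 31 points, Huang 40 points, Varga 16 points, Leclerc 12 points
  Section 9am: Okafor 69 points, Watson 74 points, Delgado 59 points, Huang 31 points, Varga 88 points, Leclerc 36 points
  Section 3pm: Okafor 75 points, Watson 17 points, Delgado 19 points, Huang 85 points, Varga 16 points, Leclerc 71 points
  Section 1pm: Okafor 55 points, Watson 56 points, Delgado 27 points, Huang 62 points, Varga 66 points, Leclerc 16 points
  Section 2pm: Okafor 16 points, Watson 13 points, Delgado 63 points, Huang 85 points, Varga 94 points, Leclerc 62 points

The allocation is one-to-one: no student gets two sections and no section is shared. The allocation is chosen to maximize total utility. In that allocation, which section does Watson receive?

Treat this as an assignment problem: match each student to one section.
Optimal: Okafor→Section 10am (54 points), Watson→Section 4pm (64 points), Delgado→Section 9am (59 points), Huang→Section 1pm (62 points), Varga→Section 2pm (94 points), Leclerc→Section 3pm (71 points) — total 54+64+59+62+94+71 = 404 points.
Column-greedy (each section in turn goes to its best remaining student) gives 376 points, worse by 28.
No other one-to-one assignment exceeds 404 points.
Watson's own top section is Section 9am (74 points), but forcing Watson→Section 9am and reassigning the rest optimally gives only 386 points — worse by 18.

Watson receives Section 4pm.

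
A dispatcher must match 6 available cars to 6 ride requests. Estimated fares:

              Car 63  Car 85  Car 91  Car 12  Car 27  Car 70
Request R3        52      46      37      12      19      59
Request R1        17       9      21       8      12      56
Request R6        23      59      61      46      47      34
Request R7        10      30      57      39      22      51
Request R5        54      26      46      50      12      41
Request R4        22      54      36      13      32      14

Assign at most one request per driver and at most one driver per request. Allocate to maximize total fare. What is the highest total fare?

Max total: $316

This is a one-to-one assignment (maximum-weight bipartite matching).
Optimal: Car 63→Request R3 ($52), Car 85→Request R4 ($54), Car 91→Request R7 ($57), Car 12→Request R5 ($50), Car 27→Request R6 ($47), Car 70→Request R1 ($56) — total 52+54+57+50+47+56 = $316.
Column-greedy (each request in turn goes to its best remaining driver) gives $264, worse by 52.
Next-best assignment: Car 63→Request R3, Car 85→Request R6, Car 91→Request R7, Car 12→Request R5, Car 27→Request R4, Car 70→Request R1 = $306.
Swapping Car 91↔Car 63 (Car 91→Request R3 $37, Car 63→Request R7 $10) loses 62.
No other one-to-one assignment exceeds $316.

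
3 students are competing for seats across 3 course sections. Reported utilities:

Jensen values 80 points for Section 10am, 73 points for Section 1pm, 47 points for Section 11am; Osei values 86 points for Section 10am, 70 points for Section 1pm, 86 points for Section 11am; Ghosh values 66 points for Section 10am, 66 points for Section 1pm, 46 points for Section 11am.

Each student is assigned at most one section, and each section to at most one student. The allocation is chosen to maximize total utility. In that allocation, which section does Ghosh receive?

Optimal: Jensen→Section 10am (80 points), Osei→Section 11am (86 points), Ghosh→Section 1pm (66 points) — total 80+86+66 = 232 points.
Column-greedy (each section in turn goes to its best remaining student) gives 205 points, worse by 27.
Next-best assignment: Jensen→Section 1pm, Osei→Section 11am, Ghosh→Section 10am = 225 points.
Ghosh's own top section is Section 10am (66 points), but forcing Ghosh→Section 10am and reassigning the rest optimally gives only 225 points — worse by 7.

Ghosh receives Section 1pm.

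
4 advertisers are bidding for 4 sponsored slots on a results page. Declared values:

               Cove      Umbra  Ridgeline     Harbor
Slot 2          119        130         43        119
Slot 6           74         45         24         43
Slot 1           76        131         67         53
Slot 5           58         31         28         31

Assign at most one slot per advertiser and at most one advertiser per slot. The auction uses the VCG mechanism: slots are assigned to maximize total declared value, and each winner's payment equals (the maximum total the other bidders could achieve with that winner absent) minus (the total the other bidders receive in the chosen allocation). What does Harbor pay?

Harbor pays $45.

Efficient allocation: Cove→Slot 6 ($74), Umbra→Slot 1 ($131), Ridgeline→Slot 5 ($28), Harbor→Slot 2 ($119); total welfare W = $352.
Harbor receives Slot 2 at value $119, so the others get W − 119 = $233.
Without Harbor: best allocation of the remaining 3 bidders over all 4 slots is Cove→Slot 2 ($119), Umbra→Slot 1 ($131), Ridgeline→Slot 5 ($28), total $278.
VCG payment = (others' best without Harbor) − (others' welfare with Harbor) = 278 − 233 = $45.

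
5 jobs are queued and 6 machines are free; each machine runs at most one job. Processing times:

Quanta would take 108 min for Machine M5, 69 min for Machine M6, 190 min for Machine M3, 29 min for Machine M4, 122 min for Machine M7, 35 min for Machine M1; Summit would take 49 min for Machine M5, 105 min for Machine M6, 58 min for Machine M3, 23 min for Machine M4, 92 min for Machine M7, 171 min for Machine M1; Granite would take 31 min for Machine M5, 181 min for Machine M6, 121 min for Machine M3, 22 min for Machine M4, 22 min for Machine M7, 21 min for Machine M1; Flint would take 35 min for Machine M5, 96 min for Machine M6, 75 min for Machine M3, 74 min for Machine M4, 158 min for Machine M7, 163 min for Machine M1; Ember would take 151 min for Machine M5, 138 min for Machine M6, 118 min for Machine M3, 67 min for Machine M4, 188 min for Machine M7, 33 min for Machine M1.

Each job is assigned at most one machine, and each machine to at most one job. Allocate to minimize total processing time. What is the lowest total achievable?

Optimal: Quanta→Machine M4 (29 min), Summit→Machine M3 (58 min), Granite→Machine M7 (22 min), Flint→Machine M5 (35 min), Ember→Machine M1 (33 min) — total 29+58+22+35+33 = 177 min.
Column-greedy (each machine in turn goes to its cheapest remaining job) gives 383 min, worse by 206.

Min total: 177 min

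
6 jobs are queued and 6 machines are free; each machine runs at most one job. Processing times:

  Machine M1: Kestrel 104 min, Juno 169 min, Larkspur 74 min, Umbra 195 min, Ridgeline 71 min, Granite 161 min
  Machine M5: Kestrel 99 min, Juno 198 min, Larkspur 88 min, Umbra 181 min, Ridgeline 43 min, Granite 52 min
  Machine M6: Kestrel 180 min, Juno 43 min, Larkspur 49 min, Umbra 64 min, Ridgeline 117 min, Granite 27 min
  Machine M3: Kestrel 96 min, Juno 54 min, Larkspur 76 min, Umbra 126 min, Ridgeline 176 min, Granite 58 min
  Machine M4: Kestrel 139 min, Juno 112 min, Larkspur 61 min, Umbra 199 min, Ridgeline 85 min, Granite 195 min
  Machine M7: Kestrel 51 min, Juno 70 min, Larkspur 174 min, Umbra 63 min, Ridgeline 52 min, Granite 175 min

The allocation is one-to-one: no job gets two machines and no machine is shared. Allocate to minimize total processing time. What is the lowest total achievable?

Optimal: Kestrel→Machine M1 (104 min), Juno→Machine M3 (54 min), Larkspur→Machine M4 (61 min), Umbra→Machine M7 (63 min), Ridgeline→Machine M5 (43 min), Granite→Machine M6 (27 min) — total 104+54+61+63+43+27 = 352 min.
Row-greedy (each job in turn takes its cheapest remaining machine) gives 485 min, worse by 133.

Min total: 352 min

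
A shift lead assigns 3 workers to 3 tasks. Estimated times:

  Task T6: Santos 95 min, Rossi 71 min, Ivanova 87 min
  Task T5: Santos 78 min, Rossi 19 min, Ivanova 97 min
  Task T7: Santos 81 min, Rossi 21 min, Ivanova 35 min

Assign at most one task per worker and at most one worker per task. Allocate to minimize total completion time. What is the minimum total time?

Optimal: Santos→Task T6 (95 min), Rossi→Task T5 (19 min), Ivanova→Task T7 (35 min) — total 95+19+35 = 149 min.
Next-best assignment: Santos→Task T5, Rossi→Task T6, Ivanova→Task T7 = 184 min.
Swapping Rossi↔Santos (Rossi→Task T6 71 min, Santos→Task T5 78 min) adds 35.

Minimum total: 149 min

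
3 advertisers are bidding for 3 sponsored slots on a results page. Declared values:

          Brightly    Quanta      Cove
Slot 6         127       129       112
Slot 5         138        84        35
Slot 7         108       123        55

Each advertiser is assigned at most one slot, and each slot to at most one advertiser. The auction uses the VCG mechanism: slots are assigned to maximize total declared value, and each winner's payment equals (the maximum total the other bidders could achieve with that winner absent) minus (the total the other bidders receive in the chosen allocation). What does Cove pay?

Cove pays $6.

Efficient allocation: Brightly→Slot 5 ($138), Quanta→Slot 7 ($123), Cove→Slot 6 ($112); total welfare W = $373.
Cove receives Slot 6 at value $112, so the others get W − 112 = $261.
Without Cove: best allocation of the remaining 2 bidders over all 3 slots is Brightly→Slot 5 ($138), Quanta→Slot 6 ($129), total $267.
VCG payment = (others' best without Cove) − (others' welfare with Cove) = 267 − 261 = $6.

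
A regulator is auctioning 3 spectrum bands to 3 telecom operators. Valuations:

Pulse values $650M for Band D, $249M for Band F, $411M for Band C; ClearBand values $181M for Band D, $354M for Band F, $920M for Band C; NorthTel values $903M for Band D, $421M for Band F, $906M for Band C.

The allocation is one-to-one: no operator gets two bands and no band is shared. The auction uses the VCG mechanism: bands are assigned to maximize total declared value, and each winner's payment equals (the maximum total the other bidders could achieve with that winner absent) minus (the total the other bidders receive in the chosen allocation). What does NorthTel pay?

Efficient allocation: Pulse→Band F ($249M), ClearBand→Band C ($920M), NorthTel→Band D ($903M); total welfare W = $2072M.
NorthTel receives Band D at value $903M, so the others get W − 903 = $1169M.
Without NorthTel: best allocation of the remaining 2 bidders over all 3 bands is Pulse→Band D ($650M), ClearBand→Band C ($920M), total $1570M.
VCG payment = (others' best without NorthTel) − (others' welfare with NorthTel) = 1570 − 1169 = $401M.

NorthTel pays $401M.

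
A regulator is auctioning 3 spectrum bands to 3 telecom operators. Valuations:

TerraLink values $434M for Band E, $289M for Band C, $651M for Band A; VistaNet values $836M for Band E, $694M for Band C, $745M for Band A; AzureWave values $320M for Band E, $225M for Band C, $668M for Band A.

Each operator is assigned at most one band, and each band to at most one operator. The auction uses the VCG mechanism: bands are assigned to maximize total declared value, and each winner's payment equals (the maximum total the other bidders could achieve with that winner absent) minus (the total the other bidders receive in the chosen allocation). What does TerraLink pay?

TerraLink pays $142M.

Efficient allocation: TerraLink→Band E ($434M), VistaNet→Band C ($694M), AzureWave→Band A ($668M); total welfare W = $1796M.
TerraLink receives Band E at value $434M, so the others get W − 434 = $1362M.
Without TerraLink: best allocation of the remaining 2 bidders over all 3 bands is VistaNet→Band E ($836M), AzureWave→Band A ($668M), total $1504M.
VCG payment = (others' best without TerraLink) − (others' welfare with TerraLink) = 1504 − 1362 = $142M.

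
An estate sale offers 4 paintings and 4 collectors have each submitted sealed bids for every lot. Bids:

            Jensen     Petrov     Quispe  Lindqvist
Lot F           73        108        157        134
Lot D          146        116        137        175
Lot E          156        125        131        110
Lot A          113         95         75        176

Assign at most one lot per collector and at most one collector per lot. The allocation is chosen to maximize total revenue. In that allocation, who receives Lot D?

This is the linear assignment problem.
Optimal: Jensen→Lot E ($156), Petrov→Lot D ($116), Quispe→Lot F ($157), Lindqvist→Lot A ($176) — total 156+116+157+176 = $605.
Column-greedy (each lot in turn goes to its best remaining collector) gives $583, worse by 22.
Swapping Jensen↔Quispe (Jensen→Lot F $73, Quispe→Lot E $131) loses 109.
Petrov's own top lot is Lot E ($125), but forcing Petrov→Lot E and reassigning the rest optimally gives only $604 — worse by 1.

Petrov receives Lot D.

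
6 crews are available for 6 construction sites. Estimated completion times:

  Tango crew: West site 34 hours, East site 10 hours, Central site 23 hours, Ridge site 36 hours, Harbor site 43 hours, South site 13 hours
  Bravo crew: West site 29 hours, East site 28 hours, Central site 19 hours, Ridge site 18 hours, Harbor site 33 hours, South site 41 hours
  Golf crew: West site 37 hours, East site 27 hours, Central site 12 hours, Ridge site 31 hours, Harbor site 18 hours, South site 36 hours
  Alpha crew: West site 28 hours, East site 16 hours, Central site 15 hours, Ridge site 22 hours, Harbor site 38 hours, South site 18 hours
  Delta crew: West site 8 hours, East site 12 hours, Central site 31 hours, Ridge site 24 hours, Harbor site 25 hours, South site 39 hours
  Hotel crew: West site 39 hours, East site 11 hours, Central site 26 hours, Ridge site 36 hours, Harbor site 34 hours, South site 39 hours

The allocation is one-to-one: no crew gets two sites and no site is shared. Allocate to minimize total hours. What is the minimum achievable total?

Min total: 83 hours

This is a one-to-one assignment (minimum-cost bipartite matching).
Optimal: Tango crew→South site (13 hours), Bravo crew→Ridge site (18 hours), Golf crew→Harbor site (18 hours), Alpha crew→Central site (15 hours), Delta crew→West site (8 hours), Hotel crew→East site (11 hours) — total 13+18+18+15+8+11 = 83 hours.
Row-greedy (each crew in turn takes its cheapest remaining site) gives 100 hours, worse by 17.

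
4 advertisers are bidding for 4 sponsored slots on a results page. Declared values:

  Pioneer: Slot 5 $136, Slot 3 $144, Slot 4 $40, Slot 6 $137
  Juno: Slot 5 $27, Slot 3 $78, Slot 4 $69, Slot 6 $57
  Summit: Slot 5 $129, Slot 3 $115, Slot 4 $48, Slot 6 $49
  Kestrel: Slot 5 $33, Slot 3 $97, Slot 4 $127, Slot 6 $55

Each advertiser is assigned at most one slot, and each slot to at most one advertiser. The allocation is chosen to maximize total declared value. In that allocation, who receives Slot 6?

Pioneer receives Slot 6.

Treat this as an assignment problem: match each advertiser to one slot.
Optimal: Pioneer→Slot 6 ($137), Juno→Slot 3 ($78), Summit→Slot 5 ($129), Kestrel→Slot 4 ($127) — total 137+78+129+127 = $471.
Row-greedy (each advertiser in turn takes its best remaining slot) gives $397, worse by 74.
Next-best assignment: Pioneer→Slot 3, Juno→Slot 6, Summit→Slot 5, Kestrel→Slot 4 = $457.
Checked against all permutations: $471 is optimal.
Pioneer's own top slot is Slot 3 ($144), but forcing Pioneer→Slot 3 and reassigning the rest optimally gives only $457 — worse by 14.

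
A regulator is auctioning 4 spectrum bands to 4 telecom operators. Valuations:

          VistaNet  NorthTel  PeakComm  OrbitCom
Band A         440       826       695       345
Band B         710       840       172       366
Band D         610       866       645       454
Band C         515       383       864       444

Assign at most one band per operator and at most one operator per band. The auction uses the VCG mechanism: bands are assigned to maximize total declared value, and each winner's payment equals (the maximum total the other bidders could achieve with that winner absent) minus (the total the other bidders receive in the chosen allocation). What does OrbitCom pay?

Efficient allocation: VistaNet→Band B ($710M), NorthTel→Band A ($826M), PeakComm→Band C ($864M), OrbitCom→Band D ($454M); total welfare W = $2854M.
OrbitCom receives Band D at value $454M, so the others get W − 454 = $2400M.
Without OrbitCom: best allocation of the remaining 3 bidders over all 4 bands is VistaNet→Band B ($710M), NorthTel→Band D ($866M), PeakComm→Band C ($864M), total $2440M.
VCG payment = (others' best without OrbitCom) − (others' welfare with OrbitCom) = 2440 − 2400 = $40M.

OrbitCom pays $40M.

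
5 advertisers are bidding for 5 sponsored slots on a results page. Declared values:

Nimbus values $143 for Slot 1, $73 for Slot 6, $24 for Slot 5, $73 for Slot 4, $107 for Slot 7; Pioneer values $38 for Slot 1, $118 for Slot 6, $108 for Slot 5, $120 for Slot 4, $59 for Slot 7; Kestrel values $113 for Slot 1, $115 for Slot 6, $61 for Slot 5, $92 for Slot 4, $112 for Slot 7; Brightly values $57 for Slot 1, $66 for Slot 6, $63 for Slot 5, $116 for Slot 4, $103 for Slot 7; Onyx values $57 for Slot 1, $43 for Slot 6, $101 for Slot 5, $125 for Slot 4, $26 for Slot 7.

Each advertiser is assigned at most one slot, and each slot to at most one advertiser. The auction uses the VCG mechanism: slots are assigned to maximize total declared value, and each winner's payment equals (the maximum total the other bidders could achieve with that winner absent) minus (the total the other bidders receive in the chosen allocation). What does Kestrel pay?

Kestrel pays $10.

Efficient allocation: Nimbus→Slot 1 ($143), Pioneer→Slot 5 ($108), Kestrel→Slot 6 ($115), Brightly→Slot 7 ($103), Onyx→Slot 4 ($125); total welfare W = $594.
Kestrel receives Slot 6 at value $115, so the others get W − 115 = $479.
Without Kestrel: best allocation of the remaining 4 bidders over all 5 slots is Nimbus→Slot 1 ($143), Pioneer→Slot 6 ($118), Brightly→Slot 7 ($103), Onyx→Slot 4 ($125), total $489.
VCG payment = (others' best without Kestrel) − (others' welfare with Kestrel) = 489 − 479 = $10.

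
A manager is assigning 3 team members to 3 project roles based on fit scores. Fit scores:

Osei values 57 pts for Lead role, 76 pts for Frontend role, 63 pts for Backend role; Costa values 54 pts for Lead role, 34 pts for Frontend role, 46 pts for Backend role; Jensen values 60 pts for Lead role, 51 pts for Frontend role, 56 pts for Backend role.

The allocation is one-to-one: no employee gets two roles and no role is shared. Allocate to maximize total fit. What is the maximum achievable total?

Optimal: Osei→Frontend role (76 pts), Costa→Lead role (54 pts), Jensen→Backend role (56 pts) — total 76+54+56 = 186 pts.
Max-entry greedy (repeatedly take the single best remaining cell) gives 182 pts, worse by 4.
Next-best assignment: Osei→Frontend role, Costa→Backend role, Jensen→Lead role = 182 pts.
No other one-to-one assignment exceeds 186 pts.

Maximum total: 186 pts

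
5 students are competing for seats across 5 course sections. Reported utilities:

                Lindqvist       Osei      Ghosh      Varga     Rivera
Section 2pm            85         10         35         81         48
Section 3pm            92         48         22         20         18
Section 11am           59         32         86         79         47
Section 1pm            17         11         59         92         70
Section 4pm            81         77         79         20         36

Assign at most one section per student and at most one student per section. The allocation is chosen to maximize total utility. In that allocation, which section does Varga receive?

This is a one-to-one assignment (maximum-weight bipartite matching).
Optimal: Lindqvist→Section 3pm (92 points), Osei→Section 4pm (77 points), Ghosh→Section 11am (86 points), Varga→Section 2pm (81 points), Rivera→Section 1pm (70 points) — total 92+77+86+81+70 = 406 points.
Row-greedy (each student in turn takes its best remaining section) gives 395 points, worse by 11.
Next-best assignment: Lindqvist→Section 3pm, Osei→Section 4pm, Ghosh→Section 11am, Varga→Section 1pm, Rivera→Section 2pm = 395 points.
Swapping Rivera↔Lindqvist (Rivera→Section 3pm 18 points, Lindqvist→Section 1pm 17 points) loses 127.
Checked against all permutations: 406 points is optimal.
Varga's own top section is Section 1pm (92 points), but forcing Varga→Section 1pm and reassigning the rest optimally gives only 395 points — worse by 11.

Varga receives Section 2pm.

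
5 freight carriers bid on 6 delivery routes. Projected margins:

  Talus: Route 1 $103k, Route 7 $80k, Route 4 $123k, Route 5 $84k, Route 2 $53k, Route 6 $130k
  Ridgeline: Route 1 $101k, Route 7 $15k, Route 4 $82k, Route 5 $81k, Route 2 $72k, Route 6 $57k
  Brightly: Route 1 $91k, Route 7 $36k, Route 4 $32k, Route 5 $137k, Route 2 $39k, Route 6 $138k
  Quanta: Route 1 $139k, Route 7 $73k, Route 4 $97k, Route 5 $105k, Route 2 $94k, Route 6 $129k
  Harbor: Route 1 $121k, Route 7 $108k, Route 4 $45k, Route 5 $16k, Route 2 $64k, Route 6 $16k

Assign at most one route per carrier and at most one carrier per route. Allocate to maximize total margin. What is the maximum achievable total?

Maximum total: $598k

Treat this as an assignment problem: match each carrier to one route.
Optimal: Talus→Route 4 ($123k), Ridgeline→Route 1 ($101k), Brightly→Route 5 ($137k), Quanta→Route 6 ($129k), Harbor→Route 7 ($108k) — total 123+101+137+129+108 = $598k.
Row-greedy (each carrier in turn takes its best remaining route) gives $573k, worse by 25.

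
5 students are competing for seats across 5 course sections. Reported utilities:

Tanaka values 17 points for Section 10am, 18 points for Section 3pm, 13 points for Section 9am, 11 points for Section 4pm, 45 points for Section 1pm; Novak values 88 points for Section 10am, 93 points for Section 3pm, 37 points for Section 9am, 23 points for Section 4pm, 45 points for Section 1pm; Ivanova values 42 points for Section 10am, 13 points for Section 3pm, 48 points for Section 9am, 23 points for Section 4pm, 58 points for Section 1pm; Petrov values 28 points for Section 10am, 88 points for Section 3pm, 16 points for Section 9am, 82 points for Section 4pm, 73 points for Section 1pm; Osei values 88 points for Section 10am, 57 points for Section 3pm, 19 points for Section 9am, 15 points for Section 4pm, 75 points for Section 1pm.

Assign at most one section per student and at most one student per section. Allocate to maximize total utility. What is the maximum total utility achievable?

Optimal: Tanaka→Section 1pm (45 points), Novak→Section 3pm (93 points), Ivanova→Section 9am (48 points), Petrov→Section 4pm (82 points), Osei→Section 10am (88 points) — total 45+93+48+82+88 = 356 points.
Column-greedy (each section in turn goes to its best remaining student) gives 284 points, worse by 72.
Next-best assignment: Tanaka→Section 9am, Novak→Section 3pm, Ivanova→Section 1pm, Petrov→Section 4pm, Osei→Section 10am = 334 points.

Max total: 356 points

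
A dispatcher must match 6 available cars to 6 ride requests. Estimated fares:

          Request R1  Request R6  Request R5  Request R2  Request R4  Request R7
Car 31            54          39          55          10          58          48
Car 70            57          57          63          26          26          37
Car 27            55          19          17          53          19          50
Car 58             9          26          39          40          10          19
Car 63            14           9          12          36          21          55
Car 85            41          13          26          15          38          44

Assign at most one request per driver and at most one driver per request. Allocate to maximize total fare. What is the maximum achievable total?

Maximum total: $303

Optimal: Car 31→Request R4 ($58), Car 70→Request R6 ($57), Car 27→Request R2 ($53), Car 58→Request R5 ($39), Car 63→Request R7 ($55), Car 85→Request R1 ($41) — total 58+57+53+39+55+41 = $303.
Next-best assignment: Car 31→Request R5, Car 70→Request R6, Car 27→Request R1, Car 58→Request R2, Car 63→Request R7, Car 85→Request R4 = $300.
Every other assignment is strictly worse.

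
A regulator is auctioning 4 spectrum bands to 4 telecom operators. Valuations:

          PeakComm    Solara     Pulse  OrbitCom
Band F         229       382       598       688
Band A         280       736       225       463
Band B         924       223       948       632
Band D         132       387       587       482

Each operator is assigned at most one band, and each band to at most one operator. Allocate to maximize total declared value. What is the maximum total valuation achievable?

Maximum total: $2935M

This is a one-to-one assignment (maximum-weight bipartite matching).
Optimal: PeakComm→Band B ($924M), Solara→Band A ($736M), Pulse→Band D ($587M), OrbitCom→Band F ($688M) — total 924+736+587+688 = $2935M.
Column-greedy (each band in turn goes to its best remaining operator) gives $2504M, worse by 431.
Next-best assignment: PeakComm→Band B, Solara→Band A, Pulse→Band F, OrbitCom→Band D = $2740M.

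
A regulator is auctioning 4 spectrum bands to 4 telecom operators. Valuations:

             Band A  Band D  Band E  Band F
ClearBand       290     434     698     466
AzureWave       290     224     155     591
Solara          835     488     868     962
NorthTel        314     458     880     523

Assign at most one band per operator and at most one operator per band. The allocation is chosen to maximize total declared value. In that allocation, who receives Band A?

Solara receives Band A.

This is the linear assignment problem.
Optimal: ClearBand→Band D ($434M), AzureWave→Band F ($591M), Solara→Band A ($835M), NorthTel→Band E ($880M) — total 434+591+835+880 = $2740M.
Max-entry greedy (repeatedly take the single best remaining cell) gives $2566M, worse by 174.
Solara's own top band is Band F ($962M), but forcing Solara→Band F and reassigning the rest optimally gives only $2566M — worse by 174.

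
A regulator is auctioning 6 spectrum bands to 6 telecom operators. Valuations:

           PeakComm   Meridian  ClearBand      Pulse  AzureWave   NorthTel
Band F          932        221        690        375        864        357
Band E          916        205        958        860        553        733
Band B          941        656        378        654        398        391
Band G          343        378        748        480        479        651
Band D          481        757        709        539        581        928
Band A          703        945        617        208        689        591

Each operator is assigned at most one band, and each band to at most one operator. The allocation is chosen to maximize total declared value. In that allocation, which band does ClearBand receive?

Optimal: PeakComm→Band B ($941M), Meridian→Band A ($945M), ClearBand→Band G ($748M), Pulse→Band E ($860M), AzureWave→Band F ($864M), NorthTel→Band D ($928M) — total 941+945+748+860+864+928 = $5286M.
Checked against all permutations: $5286M is optimal.
ClearBand's own top band is Band E ($958M), but forcing ClearBand→Band E and reassigning the rest optimally gives only $5116M — worse by 170.

ClearBand receives Band G.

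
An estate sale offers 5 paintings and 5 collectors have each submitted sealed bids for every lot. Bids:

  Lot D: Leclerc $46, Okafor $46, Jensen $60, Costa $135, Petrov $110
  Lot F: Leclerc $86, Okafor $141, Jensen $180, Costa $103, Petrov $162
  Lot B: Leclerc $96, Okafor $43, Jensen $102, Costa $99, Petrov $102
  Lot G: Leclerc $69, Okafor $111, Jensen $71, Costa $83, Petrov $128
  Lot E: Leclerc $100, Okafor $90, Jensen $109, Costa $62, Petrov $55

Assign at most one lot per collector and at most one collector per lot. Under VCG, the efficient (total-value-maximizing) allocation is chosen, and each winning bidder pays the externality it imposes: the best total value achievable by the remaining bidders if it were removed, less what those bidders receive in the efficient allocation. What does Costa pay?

Costa pays $7.

Efficient allocation: Leclerc→Lot B ($96), Okafor→Lot E ($90), Jensen→Lot F ($180), Costa→Lot D ($135), Petrov→Lot G ($128); total welfare W = $629.
Costa receives Lot D at value $135, so the others get W − 135 = $494.
Without Costa: best allocation of the remaining 4 bidders over all 5 lots is Leclerc→Lot E ($100), Okafor→Lot G ($111), Jensen→Lot F ($180), Petrov→Lot D ($110), total $501.
VCG payment = (others' best without Costa) − (others' welfare with Costa) = 501 − 494 = $7.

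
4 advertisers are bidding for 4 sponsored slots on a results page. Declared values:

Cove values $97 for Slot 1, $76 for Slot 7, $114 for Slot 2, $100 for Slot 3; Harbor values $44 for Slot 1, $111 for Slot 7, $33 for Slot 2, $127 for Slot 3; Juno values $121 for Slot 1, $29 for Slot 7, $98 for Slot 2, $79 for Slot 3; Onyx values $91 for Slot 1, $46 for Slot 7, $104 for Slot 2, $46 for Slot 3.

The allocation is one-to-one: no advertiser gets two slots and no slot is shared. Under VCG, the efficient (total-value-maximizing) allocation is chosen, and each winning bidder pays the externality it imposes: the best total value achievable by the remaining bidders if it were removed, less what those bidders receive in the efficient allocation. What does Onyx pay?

Efficient allocation: Cove→Slot 3 ($100), Harbor→Slot 7 ($111), Juno→Slot 1 ($121), Onyx→Slot 2 ($104); total welfare W = $436.
Onyx receives Slot 2 at value $104, so the others get W − 104 = $332.
Without Onyx: best allocation of the remaining 3 bidders over all 4 slots is Cove→Slot 2 ($114), Harbor→Slot 3 ($127), Juno→Slot 1 ($121), total $362.
VCG payment = (others' best without Onyx) − (others' welfare with Onyx) = 362 − 332 = $30.

Onyx pays $30.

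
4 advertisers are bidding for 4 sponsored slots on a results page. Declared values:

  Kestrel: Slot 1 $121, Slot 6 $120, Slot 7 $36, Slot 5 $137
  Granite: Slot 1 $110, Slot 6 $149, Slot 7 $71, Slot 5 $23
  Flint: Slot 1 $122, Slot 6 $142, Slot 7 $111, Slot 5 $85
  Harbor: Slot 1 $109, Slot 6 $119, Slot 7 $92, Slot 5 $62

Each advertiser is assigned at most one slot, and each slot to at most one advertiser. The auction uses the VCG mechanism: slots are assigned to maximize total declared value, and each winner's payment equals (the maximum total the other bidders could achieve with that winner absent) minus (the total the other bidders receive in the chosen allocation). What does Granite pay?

Efficient allocation: Kestrel→Slot 5 ($137), Granite→Slot 6 ($149), Flint→Slot 7 ($111), Harbor→Slot 1 ($109); total welfare W = $506.
Granite receives Slot 6 at value $149, so the others get W − 149 = $357.
Without Granite: best allocation of the remaining 3 bidders over all 4 slots is Kestrel→Slot 5 ($137), Flint→Slot 6 ($142), Harbor→Slot 1 ($109), total $388.
VCG payment = (others' best without Granite) − (others' welfare with Granite) = 388 − 357 = $31.

Granite pays $31.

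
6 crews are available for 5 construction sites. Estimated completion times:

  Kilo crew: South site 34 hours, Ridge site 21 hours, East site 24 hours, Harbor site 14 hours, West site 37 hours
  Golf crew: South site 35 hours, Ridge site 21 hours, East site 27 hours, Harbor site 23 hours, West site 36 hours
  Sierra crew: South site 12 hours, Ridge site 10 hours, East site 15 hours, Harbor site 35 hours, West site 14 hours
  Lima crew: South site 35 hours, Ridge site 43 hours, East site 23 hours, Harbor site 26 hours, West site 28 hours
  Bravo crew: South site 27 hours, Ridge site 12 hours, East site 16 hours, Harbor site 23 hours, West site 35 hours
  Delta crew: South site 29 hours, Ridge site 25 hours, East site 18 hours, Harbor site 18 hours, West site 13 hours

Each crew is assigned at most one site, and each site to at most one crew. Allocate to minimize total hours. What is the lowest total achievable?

Optimal: Sierra crew→South site (12 hours), Bravo crew→Ridge site (12 hours), Lima crew→East site (23 hours), Kilo crew→Harbor site (14 hours), Delta crew→West site (13 hours) — total 12+12+23+14+13 = 74 hours.
Column-greedy (each site in turn goes to its cheapest remaining crew) gives 84 hours, worse by 10.
Next-best assignment: Sierra crew→South site, Golf crew→Ridge site, Bravo crew→East site, Kilo crew→Harbor site, Delta crew→West site = 76 hours.
Swapping Sierra crew↔Kilo crew (Sierra crew→Harbor site 35 hours, Kilo crew→South site 34 hours) adds 43.

Minimum total: 74 hours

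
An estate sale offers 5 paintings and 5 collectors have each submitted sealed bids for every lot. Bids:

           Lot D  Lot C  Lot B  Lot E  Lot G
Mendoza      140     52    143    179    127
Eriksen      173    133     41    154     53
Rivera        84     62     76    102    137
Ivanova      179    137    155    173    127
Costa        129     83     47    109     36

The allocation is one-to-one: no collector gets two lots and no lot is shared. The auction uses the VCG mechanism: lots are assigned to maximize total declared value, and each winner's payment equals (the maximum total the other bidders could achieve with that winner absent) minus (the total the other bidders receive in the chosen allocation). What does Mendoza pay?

Mendoza pays $21.

Efficient allocation: Mendoza→Lot E ($179), Eriksen→Lot C ($133), Rivera→Lot G ($137), Ivanova→Lot B ($155), Costa→Lot D ($129); total welfare W = $733.
Mendoza receives Lot E at value $179, so the others get W − 179 = $554.
Without Mendoza: best allocation of the remaining 4 bidders over all 5 lots is Eriksen→Lot E ($154), Rivera→Lot G ($137), Ivanova→Lot B ($155), Costa→Lot D ($129), total $575.
VCG payment = (others' best without Mendoza) − (others' welfare with Mendoza) = 575 − 554 = $21.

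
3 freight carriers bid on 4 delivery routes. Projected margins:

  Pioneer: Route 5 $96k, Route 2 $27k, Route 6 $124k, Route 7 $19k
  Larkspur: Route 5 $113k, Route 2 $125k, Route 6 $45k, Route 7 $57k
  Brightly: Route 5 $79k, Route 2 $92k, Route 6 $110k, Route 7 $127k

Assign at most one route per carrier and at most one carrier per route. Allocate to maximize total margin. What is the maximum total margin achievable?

This is the linear assignment problem.
Optimal: Pioneer→Route 6 ($124k), Larkspur→Route 2 ($125k), Brightly→Route 7 ($127k) — total 124+125+127 = $376k.
Column-greedy (each route in turn goes to its best remaining carrier) gives $329k, worse by 47.
Next-best assignment: Pioneer→Route 6, Larkspur→Route 5, Brightly→Route 7 = $364k.
No other one-to-one assignment exceeds $376k.

Max total: $376k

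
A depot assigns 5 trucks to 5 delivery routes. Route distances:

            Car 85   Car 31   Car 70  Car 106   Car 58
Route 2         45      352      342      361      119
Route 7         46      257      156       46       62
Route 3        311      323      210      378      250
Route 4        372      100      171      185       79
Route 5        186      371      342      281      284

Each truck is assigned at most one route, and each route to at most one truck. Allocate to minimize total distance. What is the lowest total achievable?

This is the linear assignment problem.
Optimal: Car 85→Route 5 (186 km), Car 31→Route 4 (100 km), Car 70→Route 3 (210 km), Car 106→Route 7 (46 km), Car 58→Route 2 (119 km) — total 186+100+210+46+119 = 661 km.
No other one-to-one assignment undercuts 661 km.

Min total: 661 km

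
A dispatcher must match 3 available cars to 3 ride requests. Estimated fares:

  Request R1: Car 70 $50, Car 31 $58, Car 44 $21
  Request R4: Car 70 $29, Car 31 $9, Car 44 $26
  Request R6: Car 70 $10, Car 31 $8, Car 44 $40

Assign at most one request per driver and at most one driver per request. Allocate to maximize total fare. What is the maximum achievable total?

This is the linear assignment problem.
Optimal: Car 70→Request R4 ($29), Car 31→Request R1 ($58), Car 44→Request R6 ($40) — total 29+58+40 = $127.
Row-greedy (each driver in turn takes its best remaining request) gives $99, worse by 28.

Max total: $127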